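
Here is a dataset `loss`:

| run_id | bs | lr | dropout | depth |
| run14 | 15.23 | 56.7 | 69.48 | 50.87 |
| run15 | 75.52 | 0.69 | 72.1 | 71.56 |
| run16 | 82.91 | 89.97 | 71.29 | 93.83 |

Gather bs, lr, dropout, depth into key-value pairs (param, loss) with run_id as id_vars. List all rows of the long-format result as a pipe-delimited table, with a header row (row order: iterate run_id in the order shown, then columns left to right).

Each (run_id, column) pair becomes one row: 3 × 4 = 12 rows.
For example, (run14, bs) → loss=15.23.

| run_id | param | loss |
| run14 | bs | 15.23 |
| run14 | lr | 56.7 |
| run14 | dropout | 69.48 |
| run14 | depth | 50.87 |
| run15 | bs | 75.52 |
| run15 | lr | 0.69 |
| run15 | dropout | 72.1 |
| run15 | depth | 71.56 |
| run16 | bs | 82.91 |
| run16 | lr | 89.97 |
| run16 | dropout | 71.29 |
| run16 | depth | 93.83 |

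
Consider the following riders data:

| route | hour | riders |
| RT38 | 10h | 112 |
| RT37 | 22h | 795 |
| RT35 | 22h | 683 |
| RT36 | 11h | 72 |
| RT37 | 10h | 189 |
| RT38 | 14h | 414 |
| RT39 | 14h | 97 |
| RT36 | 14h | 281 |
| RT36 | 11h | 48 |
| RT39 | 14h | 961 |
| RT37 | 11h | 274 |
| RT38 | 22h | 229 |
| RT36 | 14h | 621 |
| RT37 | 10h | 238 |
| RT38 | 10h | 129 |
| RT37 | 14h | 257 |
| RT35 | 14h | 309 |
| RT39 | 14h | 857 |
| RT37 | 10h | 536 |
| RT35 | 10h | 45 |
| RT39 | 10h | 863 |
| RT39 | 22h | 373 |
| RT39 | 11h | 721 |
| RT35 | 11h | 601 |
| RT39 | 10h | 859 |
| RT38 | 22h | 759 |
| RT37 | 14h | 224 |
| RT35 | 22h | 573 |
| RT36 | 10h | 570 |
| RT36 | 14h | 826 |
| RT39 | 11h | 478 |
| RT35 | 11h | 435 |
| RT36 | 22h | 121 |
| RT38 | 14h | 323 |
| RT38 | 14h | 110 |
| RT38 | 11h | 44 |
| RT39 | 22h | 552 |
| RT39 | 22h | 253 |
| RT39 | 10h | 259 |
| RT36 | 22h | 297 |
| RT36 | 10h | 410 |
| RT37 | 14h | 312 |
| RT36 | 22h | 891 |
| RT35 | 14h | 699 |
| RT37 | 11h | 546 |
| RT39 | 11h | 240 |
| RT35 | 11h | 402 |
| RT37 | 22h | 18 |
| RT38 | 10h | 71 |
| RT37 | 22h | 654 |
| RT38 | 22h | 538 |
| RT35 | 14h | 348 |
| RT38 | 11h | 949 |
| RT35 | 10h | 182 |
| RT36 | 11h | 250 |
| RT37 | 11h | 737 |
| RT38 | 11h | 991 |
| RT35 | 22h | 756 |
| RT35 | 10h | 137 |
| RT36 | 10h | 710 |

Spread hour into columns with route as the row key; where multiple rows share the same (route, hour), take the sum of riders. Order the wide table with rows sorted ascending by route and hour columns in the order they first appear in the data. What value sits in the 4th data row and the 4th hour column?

With rows sorted ascending by route, row 4 is route=RT38. hour columns in first-appearance order: 10h, 22h, 11h, 14h; column 4 is 14h.
Long rows with route=RT38, hour=14h: 414 + 323 + 110 = 847.

847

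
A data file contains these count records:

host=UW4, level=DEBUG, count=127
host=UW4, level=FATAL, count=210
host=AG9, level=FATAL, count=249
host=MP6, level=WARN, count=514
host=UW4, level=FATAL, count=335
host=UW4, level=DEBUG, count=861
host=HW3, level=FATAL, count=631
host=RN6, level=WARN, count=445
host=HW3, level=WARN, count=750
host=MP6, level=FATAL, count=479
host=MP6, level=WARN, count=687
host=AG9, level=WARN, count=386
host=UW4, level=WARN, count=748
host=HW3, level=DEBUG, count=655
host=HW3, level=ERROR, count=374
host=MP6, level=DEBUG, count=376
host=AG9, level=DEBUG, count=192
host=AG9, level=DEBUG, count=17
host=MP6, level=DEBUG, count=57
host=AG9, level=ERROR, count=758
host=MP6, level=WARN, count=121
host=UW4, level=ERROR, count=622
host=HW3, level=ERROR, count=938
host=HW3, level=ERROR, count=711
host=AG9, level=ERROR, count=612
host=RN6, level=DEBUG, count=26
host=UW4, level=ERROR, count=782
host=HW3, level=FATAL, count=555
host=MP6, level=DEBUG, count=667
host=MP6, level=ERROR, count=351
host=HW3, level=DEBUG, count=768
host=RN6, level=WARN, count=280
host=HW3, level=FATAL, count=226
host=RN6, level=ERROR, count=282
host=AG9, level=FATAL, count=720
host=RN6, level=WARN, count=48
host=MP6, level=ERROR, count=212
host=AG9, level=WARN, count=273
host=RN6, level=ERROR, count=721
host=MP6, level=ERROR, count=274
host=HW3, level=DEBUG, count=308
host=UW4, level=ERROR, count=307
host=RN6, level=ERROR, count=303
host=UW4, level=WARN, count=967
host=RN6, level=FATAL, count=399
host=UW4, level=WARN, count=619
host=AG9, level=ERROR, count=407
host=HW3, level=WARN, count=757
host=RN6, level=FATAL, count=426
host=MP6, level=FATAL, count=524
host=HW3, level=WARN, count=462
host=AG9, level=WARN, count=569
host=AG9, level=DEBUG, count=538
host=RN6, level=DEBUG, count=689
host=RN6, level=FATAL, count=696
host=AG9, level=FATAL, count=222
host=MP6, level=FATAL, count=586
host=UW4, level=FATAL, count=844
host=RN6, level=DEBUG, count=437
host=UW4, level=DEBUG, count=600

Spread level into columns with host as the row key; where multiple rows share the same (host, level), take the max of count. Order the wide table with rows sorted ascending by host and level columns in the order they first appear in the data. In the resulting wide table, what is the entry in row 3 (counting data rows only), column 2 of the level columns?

586

With rows sorted ascending by host, row 3 is host=MP6. level columns in first-appearance order: DEBUG, FATAL, WARN, ERROR; column 2 is FATAL.
Long rows with host=MP6, level=FATAL: max(479, 524, 586) = 586.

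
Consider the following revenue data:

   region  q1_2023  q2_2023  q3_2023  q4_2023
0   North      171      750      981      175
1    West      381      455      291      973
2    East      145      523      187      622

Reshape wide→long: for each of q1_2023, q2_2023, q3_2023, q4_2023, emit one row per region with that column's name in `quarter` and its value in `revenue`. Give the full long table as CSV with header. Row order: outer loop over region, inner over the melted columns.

Each (region, column) pair becomes one row: 3 × 4 = 12 rows.
For example, (North, q1_2023) → revenue=171.

region,quarter,revenue
North,q1_2023,171
North,q2_2023,750
North,q3_2023,981
North,q4_2023,175
West,q1_2023,381
West,q2_2023,455
West,q3_2023,291
West,q4_2023,973
East,q1_2023,145
East,q2_2023,523
East,q3_2023,187
East,q4_2023,622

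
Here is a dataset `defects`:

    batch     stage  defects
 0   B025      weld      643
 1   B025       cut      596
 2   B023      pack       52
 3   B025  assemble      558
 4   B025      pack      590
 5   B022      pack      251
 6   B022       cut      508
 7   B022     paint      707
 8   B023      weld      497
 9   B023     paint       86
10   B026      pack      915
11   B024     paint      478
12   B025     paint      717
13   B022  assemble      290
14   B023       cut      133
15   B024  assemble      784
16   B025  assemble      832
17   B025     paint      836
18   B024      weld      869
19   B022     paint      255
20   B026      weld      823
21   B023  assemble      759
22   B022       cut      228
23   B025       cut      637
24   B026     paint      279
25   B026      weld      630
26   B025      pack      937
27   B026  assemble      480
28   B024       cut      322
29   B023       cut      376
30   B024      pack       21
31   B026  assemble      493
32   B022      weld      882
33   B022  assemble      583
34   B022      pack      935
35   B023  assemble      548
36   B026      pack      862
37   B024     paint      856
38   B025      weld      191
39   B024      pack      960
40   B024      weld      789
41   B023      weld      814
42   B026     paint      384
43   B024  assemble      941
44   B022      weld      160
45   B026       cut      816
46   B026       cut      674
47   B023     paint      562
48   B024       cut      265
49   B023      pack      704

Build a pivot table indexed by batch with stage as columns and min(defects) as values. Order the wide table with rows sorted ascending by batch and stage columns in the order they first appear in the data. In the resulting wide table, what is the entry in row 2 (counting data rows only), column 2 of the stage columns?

With rows sorted ascending by batch, row 2 is batch=B023. stage columns in first-appearance order: weld, cut, pack, assemble, paint; column 2 is cut.
Long rows with batch=B023, stage=cut: min(133, 376) = 133.

133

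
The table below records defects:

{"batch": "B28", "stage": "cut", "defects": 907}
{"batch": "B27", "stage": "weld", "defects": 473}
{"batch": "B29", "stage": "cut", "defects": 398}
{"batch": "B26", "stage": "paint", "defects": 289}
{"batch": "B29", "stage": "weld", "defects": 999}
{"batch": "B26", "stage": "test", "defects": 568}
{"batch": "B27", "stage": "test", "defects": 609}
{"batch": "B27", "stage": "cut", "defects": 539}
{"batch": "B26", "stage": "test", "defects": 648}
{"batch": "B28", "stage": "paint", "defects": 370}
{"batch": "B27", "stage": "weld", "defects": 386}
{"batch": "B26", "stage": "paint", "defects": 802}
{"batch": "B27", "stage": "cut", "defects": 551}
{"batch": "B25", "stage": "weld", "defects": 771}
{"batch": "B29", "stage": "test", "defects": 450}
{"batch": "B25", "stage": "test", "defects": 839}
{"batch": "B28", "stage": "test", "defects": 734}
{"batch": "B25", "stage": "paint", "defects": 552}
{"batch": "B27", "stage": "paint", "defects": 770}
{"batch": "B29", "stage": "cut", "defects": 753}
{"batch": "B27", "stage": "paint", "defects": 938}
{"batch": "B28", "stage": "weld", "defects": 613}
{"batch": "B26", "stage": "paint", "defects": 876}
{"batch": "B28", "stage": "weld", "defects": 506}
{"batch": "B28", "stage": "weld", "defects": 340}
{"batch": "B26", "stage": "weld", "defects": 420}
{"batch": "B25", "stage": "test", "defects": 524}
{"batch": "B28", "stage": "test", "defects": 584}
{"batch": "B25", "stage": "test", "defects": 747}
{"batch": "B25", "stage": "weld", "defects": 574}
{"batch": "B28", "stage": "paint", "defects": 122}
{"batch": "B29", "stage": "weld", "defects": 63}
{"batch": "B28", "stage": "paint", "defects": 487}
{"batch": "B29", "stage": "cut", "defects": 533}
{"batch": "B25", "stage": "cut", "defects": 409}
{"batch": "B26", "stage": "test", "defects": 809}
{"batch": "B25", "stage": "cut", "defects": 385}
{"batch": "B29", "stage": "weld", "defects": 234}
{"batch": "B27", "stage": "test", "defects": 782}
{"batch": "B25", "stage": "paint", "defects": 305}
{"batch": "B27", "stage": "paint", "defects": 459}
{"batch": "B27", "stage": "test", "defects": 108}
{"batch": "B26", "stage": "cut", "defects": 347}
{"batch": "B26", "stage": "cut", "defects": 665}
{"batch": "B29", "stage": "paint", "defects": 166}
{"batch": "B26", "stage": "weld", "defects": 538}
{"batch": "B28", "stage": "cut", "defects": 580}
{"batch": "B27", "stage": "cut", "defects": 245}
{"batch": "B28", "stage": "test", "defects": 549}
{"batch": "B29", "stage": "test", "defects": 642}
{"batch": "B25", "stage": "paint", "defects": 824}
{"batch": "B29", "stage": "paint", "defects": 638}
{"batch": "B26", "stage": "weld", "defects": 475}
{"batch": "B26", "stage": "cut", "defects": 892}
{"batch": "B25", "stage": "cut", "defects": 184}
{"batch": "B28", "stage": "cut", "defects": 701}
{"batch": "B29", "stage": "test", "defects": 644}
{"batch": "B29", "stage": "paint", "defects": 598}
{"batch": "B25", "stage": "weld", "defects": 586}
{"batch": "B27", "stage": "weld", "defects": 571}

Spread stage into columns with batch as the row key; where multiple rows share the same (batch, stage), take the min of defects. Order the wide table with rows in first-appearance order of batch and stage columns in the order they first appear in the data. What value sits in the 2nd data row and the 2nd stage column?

386

With rows in first-appearance order of batch, row 2 is batch=B27. stage columns in first-appearance order: cut, weld, paint, test; column 2 is weld.
Long rows with batch=B27, stage=weld: min(473, 386, 571) = 386.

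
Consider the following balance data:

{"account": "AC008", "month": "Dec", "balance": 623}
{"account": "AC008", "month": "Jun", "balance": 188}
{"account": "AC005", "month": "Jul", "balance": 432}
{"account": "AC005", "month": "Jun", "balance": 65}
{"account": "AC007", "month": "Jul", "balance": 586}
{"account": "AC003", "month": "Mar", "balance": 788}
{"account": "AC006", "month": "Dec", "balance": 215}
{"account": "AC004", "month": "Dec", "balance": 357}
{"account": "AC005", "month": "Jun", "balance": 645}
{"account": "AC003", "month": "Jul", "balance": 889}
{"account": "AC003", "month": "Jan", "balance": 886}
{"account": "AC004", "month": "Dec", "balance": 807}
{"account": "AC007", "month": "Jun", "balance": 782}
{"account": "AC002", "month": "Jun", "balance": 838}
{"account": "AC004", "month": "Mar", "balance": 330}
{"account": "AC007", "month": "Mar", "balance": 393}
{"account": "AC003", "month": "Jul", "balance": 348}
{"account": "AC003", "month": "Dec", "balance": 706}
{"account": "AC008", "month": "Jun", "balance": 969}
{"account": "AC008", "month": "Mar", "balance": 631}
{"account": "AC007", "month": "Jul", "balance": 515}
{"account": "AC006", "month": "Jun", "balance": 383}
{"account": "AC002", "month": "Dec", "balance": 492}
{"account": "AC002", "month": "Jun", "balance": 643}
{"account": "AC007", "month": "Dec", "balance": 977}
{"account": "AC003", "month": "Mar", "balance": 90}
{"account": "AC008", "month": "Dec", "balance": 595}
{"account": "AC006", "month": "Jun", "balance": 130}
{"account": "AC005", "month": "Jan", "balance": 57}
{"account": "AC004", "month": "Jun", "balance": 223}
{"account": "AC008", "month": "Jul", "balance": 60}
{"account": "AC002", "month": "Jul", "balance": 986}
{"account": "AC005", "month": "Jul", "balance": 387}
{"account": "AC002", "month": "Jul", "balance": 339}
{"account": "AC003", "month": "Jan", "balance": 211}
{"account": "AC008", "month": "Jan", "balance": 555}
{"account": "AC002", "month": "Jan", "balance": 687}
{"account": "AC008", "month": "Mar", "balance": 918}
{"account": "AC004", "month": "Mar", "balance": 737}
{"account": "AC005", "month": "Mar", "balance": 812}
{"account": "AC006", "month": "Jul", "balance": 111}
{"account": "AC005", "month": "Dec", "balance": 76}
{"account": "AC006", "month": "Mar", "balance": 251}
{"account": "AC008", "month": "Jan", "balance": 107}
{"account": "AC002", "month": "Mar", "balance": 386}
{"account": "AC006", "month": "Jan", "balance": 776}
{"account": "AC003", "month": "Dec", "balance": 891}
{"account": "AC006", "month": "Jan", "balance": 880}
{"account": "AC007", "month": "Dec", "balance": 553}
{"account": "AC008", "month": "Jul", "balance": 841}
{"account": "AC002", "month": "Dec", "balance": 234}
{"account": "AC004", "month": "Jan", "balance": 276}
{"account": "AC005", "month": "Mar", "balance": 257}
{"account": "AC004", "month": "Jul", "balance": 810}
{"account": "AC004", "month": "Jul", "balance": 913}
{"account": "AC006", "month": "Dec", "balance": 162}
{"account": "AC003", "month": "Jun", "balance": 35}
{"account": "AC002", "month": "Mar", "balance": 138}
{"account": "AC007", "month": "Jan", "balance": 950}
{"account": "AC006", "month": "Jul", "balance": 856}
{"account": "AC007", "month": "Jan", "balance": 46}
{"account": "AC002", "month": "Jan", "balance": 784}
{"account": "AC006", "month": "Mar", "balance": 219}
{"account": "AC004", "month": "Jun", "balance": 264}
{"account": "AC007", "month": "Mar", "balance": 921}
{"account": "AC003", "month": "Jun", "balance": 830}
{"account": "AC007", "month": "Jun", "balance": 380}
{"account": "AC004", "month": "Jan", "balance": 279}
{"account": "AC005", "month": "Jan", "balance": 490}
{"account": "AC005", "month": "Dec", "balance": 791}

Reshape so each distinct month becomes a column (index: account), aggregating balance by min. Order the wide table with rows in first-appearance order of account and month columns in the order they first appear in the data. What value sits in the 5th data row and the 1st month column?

With rows in first-appearance order of account, row 5 is account=AC006. month columns in first-appearance order: Dec, Jun, Jul, Mar, Jan; column 1 is Dec.
Long rows with account=AC006, month=Dec: min(215, 162) = 162.

162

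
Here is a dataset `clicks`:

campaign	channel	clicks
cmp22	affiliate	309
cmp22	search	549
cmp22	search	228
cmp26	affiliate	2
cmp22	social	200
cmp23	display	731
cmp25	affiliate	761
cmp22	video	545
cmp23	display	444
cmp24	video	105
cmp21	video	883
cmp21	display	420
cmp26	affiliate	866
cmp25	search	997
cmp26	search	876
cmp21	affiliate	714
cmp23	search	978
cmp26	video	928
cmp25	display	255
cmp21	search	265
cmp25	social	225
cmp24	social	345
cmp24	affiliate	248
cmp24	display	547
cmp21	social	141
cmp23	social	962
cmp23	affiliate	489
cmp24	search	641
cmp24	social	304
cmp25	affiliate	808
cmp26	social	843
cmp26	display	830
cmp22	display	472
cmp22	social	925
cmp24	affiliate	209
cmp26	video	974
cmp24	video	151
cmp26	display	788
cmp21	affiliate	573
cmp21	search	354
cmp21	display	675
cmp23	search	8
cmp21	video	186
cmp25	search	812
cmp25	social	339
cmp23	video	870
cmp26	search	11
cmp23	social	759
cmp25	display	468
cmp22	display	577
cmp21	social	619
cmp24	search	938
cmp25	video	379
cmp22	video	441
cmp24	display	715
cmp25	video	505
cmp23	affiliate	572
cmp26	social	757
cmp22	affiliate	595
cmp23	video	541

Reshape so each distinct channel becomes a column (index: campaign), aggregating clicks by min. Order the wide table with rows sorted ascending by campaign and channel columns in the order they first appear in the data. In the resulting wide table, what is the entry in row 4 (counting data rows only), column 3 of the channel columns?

With rows sorted ascending by campaign, row 4 is campaign=cmp24. channel columns in first-appearance order: affiliate, search, social, display, video; column 3 is social.
Long rows with campaign=cmp24, channel=social: min(345, 304) = 304.

304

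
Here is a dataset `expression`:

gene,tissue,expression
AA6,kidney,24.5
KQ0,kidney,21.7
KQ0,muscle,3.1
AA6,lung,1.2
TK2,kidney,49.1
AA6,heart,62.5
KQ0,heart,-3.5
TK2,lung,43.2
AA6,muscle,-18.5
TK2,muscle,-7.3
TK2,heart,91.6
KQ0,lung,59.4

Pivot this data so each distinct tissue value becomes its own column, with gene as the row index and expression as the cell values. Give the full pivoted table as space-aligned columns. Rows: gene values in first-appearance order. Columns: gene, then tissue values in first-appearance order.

gene  kidney  muscle  lung  heart
AA6   24.5    -18.5   1.2   62.5 
KQ0   21.7    3.1     59.4  -3.5 
TK2   49.1    -7.3    43.2  91.6 

Columns: gene plus the 4 distinct tissue values (kidney, muscle, lung, heart).
For example, row AA6 column kidney takes expression=24.5 from the long row (AA6, kidney).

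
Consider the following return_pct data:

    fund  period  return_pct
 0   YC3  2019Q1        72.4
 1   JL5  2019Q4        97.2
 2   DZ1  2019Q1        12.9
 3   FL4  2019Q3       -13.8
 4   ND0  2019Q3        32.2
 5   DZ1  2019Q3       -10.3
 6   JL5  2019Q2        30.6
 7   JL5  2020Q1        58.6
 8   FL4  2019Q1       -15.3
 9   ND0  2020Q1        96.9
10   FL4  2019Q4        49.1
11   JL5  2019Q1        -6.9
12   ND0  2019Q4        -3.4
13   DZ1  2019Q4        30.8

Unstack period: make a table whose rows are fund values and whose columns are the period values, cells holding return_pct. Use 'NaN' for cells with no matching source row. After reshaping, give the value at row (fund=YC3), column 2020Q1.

No long-format row has fund=YC3 and period=2020Q1, so the cell is NaN.

NaN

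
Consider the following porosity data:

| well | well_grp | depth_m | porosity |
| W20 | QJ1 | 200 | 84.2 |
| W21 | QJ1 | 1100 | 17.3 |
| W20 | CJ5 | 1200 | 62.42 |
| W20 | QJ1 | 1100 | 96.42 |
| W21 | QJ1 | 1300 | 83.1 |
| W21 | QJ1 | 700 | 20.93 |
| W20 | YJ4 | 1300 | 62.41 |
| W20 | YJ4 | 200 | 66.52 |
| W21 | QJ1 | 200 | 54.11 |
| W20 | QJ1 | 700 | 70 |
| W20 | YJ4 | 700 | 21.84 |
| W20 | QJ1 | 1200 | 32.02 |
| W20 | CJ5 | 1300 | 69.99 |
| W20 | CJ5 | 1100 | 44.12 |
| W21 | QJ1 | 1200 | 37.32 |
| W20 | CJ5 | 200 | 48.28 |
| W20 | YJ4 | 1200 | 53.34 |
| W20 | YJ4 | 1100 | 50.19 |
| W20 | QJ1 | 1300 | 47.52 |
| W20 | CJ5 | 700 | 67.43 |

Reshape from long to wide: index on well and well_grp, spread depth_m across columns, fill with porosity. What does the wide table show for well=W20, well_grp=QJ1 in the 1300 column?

47.52

Wide layout: rows indexed by well and well_grp, columns are the 5 distinct depth_m values (200, 1100, 1200, 1300, 700).
Cell (well=W20, well_grp=QJ1, depth_m=1300) draws from the long row where well=W20, well_grp=QJ1 and depth_m=1300, which has porosity=47.52.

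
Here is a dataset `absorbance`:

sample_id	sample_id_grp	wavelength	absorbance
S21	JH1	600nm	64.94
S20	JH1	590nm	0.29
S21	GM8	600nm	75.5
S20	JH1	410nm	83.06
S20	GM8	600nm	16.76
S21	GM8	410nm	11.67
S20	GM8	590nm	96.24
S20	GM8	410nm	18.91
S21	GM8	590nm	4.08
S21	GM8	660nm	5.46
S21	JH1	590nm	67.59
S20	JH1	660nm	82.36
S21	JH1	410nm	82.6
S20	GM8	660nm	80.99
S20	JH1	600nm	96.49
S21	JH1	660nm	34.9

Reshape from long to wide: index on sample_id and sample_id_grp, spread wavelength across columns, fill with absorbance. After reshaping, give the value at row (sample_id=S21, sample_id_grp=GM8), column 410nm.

11.67

Wide layout: rows indexed by sample_id and sample_id_grp, columns are the 4 distinct wavelength values (600nm, 590nm, 410nm, 660nm).
Cell (sample_id=S21, sample_id_grp=GM8, wavelength=410nm) draws from the long row where sample_id=S21, sample_id_grp=GM8 and wavelength=410nm, which has absorbance=11.67.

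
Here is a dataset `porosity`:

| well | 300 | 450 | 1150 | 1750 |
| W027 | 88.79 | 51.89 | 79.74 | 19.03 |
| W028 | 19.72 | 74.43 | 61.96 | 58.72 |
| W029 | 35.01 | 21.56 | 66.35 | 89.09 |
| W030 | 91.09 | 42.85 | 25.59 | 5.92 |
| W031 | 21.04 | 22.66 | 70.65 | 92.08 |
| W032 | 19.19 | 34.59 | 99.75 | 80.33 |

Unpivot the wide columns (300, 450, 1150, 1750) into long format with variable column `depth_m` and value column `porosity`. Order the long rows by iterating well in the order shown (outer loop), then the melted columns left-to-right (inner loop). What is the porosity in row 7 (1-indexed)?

61.96

24 rows total (6 × 4). Row 7: index ⌊(7-1)/4⌋ = 1 into well → W028; (7-1) mod 4 = 2 into the melted columns → 1150.
So row 7 is (W028, 1150, 61.96); porosity = 61.96.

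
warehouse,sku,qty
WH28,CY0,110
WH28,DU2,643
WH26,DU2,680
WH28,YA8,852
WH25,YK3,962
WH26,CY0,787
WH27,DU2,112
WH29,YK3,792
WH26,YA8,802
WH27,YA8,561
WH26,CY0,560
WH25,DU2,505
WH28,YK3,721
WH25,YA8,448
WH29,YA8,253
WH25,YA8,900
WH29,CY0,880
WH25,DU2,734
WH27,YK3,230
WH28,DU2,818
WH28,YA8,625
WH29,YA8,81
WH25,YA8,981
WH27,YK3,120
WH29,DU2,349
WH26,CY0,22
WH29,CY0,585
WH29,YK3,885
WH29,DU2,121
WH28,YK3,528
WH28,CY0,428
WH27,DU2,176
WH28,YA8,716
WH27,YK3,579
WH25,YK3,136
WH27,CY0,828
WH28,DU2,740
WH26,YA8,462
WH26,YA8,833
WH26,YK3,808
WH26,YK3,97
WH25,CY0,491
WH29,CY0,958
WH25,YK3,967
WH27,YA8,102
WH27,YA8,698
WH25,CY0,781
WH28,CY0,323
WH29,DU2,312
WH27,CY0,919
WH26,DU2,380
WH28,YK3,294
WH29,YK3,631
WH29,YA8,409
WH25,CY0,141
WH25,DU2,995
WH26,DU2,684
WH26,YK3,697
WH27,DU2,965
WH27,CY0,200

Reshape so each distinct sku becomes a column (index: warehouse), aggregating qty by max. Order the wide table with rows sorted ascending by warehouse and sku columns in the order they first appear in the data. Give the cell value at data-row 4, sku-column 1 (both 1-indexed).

With rows sorted ascending by warehouse, row 4 is warehouse=WH28. sku columns in first-appearance order: CY0, DU2, YA8, YK3; column 1 is CY0.
Long rows with warehouse=WH28, sku=CY0: max(110, 428, 323) = 428.

428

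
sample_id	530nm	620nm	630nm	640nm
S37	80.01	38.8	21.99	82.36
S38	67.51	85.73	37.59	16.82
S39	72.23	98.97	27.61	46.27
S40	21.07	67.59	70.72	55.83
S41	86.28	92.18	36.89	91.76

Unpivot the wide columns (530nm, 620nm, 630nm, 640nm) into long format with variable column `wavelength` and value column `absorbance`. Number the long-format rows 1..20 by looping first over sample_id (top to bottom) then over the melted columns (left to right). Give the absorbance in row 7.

37.59

20 rows total (5 × 4). Row 7: index ⌊(7-1)/4⌋ = 1 into sample_id → S38; (7-1) mod 4 = 2 into the melted columns → 630nm.
So row 7 is (S38, 630nm, 37.59); absorbance = 37.59.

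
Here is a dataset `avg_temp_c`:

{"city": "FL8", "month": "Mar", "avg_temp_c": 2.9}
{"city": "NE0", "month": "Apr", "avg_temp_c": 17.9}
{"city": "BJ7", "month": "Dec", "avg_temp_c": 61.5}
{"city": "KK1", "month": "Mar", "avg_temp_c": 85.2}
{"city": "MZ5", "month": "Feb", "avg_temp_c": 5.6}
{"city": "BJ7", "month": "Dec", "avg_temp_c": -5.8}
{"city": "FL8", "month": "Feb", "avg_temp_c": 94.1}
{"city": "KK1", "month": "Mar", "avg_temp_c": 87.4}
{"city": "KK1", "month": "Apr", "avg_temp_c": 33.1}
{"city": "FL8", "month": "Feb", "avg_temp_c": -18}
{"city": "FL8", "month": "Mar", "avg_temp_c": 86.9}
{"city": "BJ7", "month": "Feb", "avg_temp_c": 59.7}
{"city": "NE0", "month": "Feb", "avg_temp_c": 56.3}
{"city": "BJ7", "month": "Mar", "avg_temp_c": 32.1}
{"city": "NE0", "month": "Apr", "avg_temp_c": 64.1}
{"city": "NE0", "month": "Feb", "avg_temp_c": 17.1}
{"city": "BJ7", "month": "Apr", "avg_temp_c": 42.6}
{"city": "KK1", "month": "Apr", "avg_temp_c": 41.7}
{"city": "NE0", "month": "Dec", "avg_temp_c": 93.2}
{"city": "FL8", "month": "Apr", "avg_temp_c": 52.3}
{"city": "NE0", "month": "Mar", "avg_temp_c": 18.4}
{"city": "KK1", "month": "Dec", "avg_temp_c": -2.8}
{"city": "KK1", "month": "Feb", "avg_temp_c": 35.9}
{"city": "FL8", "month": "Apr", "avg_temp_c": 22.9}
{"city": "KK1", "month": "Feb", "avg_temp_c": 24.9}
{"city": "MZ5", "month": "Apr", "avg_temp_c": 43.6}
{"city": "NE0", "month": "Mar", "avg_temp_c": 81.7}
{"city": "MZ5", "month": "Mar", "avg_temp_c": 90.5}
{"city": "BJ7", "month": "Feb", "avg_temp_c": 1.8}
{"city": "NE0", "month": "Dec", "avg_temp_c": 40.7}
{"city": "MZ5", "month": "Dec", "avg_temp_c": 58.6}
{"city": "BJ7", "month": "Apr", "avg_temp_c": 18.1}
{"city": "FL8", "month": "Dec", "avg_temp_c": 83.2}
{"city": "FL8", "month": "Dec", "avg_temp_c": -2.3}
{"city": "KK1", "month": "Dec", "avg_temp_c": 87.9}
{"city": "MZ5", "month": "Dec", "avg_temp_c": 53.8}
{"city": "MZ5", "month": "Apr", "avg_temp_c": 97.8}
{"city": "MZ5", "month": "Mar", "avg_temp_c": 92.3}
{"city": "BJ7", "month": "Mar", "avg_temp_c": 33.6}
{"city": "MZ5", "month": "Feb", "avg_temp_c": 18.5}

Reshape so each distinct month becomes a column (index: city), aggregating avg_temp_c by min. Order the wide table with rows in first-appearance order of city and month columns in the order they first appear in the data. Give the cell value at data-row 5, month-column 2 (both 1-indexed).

With rows in first-appearance order of city, row 5 is city=MZ5. month columns in first-appearance order: Mar, Apr, Dec, Feb; column 2 is Apr.
Long rows with city=MZ5, month=Apr: min(43.6, 97.8) = 43.6.

43.6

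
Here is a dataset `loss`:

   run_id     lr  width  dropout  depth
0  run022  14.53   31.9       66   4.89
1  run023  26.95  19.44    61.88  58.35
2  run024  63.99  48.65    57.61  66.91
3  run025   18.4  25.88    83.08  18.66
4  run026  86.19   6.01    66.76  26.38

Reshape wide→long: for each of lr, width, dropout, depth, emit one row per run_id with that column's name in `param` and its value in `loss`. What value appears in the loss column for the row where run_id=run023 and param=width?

19.44

Unpivoting turns each (run_id, wide-column) pair into one long row.
The wide cell at row run023, column width holds 19.44, so the long row (run023, width) has loss=19.44.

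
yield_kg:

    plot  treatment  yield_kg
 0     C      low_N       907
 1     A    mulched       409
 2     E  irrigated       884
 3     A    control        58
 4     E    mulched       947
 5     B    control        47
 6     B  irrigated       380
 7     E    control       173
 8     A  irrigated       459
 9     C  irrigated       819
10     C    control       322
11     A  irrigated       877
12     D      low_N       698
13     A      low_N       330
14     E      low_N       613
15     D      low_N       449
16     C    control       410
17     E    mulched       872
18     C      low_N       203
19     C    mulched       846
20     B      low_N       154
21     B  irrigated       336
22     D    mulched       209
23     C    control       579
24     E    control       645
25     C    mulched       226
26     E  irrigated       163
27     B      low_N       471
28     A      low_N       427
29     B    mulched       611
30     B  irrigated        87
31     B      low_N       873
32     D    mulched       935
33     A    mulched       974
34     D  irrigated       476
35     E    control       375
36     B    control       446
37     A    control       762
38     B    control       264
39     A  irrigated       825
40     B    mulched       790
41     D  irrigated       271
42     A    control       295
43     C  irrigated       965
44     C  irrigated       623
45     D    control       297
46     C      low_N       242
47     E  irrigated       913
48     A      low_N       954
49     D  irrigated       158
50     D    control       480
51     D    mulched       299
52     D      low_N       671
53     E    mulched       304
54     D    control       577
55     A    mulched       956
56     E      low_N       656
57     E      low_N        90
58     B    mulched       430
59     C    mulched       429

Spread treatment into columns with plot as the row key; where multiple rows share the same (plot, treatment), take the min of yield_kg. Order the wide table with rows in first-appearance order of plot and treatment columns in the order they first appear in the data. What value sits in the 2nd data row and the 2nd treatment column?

With rows in first-appearance order of plot, row 2 is plot=A. treatment columns in first-appearance order: low_N, mulched, irrigated, control; column 2 is mulched.
Long rows with plot=A, treatment=mulched: min(409, 974, 956) = 409.

409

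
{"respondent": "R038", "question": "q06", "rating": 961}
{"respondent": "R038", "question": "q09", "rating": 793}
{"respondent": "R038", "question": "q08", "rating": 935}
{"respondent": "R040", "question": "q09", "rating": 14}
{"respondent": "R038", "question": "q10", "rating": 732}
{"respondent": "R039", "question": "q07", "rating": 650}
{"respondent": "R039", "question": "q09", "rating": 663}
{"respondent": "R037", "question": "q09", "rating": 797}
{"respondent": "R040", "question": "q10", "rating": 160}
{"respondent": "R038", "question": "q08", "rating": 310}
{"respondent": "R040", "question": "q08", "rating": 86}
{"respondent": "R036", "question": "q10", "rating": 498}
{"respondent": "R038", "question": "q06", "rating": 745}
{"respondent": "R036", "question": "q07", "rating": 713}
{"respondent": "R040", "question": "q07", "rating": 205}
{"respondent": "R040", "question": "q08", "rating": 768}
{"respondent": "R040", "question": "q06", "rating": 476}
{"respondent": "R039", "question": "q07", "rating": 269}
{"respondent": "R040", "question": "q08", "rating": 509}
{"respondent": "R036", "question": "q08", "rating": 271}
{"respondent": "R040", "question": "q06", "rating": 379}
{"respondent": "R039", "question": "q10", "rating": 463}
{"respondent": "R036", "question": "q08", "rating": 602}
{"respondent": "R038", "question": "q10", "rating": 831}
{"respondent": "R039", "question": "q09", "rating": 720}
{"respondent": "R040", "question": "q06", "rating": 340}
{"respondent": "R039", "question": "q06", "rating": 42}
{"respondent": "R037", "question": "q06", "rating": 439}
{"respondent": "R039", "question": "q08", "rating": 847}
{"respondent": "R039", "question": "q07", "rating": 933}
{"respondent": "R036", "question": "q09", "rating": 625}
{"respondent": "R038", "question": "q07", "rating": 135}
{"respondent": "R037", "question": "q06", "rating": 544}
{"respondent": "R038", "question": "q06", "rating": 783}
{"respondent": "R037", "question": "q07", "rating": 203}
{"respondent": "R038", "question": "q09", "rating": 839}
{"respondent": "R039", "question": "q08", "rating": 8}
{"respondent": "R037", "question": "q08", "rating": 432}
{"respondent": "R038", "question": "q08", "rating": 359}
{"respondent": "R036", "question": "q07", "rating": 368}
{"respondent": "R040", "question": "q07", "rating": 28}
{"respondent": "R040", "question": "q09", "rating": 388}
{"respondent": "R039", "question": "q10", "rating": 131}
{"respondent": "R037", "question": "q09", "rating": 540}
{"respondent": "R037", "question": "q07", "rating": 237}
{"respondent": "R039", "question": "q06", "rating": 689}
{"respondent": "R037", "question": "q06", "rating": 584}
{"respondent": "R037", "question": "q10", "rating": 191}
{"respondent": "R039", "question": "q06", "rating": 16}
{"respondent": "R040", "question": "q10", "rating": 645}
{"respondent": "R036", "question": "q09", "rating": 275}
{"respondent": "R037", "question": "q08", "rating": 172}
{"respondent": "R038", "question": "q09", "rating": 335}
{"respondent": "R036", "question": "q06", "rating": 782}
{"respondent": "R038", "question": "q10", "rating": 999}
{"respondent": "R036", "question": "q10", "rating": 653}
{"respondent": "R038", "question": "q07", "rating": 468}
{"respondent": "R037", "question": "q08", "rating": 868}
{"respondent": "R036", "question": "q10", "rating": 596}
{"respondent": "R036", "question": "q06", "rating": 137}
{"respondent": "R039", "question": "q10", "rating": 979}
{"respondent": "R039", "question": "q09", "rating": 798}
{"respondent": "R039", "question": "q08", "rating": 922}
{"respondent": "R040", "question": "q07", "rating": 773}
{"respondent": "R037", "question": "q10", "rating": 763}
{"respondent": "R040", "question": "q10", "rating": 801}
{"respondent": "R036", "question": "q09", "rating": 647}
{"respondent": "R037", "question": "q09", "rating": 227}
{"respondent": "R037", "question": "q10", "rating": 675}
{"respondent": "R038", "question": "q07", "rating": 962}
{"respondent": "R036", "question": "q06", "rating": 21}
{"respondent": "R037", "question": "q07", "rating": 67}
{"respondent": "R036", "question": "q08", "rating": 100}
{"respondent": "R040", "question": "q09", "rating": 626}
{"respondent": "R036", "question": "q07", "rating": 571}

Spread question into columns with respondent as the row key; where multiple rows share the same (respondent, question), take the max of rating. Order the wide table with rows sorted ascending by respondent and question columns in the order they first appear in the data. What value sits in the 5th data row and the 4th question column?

801

With rows sorted ascending by respondent, row 5 is respondent=R040. question columns in first-appearance order: q06, q09, q08, q10, q07; column 4 is q10.
Long rows with respondent=R040, question=q10: max(160, 645, 801) = 801.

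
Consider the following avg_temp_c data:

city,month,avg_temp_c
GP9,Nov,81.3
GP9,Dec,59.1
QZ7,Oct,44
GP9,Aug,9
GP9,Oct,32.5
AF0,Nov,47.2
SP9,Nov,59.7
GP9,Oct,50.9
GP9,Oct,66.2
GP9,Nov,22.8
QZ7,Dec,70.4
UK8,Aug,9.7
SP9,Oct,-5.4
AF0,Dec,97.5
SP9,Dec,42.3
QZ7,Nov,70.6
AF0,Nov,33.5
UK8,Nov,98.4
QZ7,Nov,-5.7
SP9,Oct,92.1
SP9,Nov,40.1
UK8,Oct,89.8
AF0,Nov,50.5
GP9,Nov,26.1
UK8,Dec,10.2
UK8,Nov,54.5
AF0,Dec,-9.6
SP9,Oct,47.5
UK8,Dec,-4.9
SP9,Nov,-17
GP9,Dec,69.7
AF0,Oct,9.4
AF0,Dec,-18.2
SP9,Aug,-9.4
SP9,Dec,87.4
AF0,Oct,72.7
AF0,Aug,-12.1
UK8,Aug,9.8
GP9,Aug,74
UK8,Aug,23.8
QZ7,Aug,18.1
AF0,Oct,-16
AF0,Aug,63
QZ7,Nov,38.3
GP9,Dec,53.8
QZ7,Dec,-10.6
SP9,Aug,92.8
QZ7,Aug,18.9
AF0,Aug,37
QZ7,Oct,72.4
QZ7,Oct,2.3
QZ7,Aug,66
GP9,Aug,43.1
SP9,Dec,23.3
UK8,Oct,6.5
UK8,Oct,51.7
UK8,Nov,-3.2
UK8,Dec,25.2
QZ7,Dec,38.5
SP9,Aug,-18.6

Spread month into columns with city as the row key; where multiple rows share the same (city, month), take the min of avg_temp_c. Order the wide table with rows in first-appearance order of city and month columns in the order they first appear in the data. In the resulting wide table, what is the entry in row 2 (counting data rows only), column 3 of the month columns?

2.3

With rows in first-appearance order of city, row 2 is city=QZ7. month columns in first-appearance order: Nov, Dec, Oct, Aug; column 3 is Oct.
Long rows with city=QZ7, month=Oct: min(44, 72.4, 2.3) = 2.3.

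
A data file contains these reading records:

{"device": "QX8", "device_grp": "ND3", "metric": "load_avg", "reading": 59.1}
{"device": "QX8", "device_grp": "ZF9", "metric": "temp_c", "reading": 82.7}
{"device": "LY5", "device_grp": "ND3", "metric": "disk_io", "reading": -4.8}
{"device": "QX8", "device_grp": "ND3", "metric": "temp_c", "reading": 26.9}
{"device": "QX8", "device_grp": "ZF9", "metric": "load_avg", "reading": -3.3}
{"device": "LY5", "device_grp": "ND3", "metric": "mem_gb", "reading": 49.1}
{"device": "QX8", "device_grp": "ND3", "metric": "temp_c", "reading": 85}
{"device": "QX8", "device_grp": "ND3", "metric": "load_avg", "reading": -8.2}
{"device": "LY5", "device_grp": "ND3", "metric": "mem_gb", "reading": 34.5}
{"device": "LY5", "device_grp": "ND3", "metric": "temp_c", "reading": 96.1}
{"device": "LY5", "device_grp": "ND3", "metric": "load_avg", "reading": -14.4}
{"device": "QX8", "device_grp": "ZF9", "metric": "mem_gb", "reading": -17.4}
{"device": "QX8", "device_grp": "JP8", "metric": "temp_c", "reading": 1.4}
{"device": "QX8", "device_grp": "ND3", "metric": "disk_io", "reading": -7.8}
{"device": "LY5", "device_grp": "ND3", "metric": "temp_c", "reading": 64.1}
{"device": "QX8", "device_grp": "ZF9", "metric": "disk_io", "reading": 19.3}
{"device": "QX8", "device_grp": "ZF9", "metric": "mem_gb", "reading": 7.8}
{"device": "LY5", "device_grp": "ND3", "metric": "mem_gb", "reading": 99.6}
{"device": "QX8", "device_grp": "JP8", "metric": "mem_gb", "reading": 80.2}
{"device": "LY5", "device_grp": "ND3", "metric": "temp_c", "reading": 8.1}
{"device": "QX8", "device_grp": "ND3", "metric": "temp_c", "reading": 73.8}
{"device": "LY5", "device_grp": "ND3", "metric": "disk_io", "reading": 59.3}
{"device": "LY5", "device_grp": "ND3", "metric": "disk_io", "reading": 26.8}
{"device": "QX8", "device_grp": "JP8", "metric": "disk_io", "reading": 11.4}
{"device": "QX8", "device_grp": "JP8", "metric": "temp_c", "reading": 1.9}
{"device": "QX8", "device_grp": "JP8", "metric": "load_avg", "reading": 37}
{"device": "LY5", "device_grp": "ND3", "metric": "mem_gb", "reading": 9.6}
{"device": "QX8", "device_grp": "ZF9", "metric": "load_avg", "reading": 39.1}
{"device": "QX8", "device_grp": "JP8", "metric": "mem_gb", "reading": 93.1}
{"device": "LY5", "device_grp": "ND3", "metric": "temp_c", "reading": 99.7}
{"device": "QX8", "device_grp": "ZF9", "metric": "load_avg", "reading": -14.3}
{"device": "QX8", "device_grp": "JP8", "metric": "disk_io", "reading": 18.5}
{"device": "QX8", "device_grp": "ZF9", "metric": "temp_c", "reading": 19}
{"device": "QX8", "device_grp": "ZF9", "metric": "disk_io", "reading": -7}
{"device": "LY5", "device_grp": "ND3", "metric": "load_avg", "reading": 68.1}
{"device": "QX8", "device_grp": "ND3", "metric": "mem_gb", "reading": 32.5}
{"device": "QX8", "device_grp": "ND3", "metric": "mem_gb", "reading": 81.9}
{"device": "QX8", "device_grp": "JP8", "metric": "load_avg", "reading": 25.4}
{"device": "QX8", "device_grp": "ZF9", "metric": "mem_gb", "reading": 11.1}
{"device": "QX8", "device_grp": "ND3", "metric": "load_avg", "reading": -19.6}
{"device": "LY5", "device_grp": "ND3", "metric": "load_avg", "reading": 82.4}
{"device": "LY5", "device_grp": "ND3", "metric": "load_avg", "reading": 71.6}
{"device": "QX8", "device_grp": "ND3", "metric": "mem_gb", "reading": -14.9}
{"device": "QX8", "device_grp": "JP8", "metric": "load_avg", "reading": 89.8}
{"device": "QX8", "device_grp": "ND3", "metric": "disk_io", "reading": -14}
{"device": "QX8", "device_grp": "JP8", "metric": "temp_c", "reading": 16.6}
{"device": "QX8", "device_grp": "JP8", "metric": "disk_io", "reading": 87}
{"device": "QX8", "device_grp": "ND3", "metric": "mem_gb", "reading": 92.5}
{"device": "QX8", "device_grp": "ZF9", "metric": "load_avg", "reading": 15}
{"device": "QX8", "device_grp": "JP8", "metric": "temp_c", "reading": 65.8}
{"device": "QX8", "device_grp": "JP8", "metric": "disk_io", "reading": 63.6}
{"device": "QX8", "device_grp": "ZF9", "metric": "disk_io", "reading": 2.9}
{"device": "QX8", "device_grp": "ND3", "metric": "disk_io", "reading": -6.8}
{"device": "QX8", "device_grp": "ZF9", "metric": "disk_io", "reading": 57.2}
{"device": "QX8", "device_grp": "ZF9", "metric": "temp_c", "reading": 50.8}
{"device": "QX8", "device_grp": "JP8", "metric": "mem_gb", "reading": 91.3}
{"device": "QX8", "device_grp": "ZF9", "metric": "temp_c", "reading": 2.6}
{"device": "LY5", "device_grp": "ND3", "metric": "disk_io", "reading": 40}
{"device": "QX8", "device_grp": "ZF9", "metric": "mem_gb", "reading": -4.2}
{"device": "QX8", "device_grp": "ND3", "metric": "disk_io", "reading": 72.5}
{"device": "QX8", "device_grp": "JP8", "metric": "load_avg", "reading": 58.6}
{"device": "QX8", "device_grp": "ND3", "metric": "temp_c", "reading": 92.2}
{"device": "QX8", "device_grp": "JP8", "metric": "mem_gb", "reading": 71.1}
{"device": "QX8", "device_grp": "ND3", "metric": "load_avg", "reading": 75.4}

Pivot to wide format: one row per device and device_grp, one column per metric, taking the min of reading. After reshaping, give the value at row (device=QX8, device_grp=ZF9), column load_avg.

-14.3

Rows with device=QX8, device_grp=ZF9 and metric=load_avg: reading values are -3.3, 39.1, -14.3, 15.
min(-3.3, 39.1, -14.3, 15) = -14.3.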